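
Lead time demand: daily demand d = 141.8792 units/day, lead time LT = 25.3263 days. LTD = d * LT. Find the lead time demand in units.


LTD = 141.8792 * 25.3263 = 3593.2752

3593.2752 units


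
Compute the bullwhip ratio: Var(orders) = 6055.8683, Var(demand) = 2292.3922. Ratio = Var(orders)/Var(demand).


BW = 6055.8683 / 2292.3922 = 2.6417

2.6417


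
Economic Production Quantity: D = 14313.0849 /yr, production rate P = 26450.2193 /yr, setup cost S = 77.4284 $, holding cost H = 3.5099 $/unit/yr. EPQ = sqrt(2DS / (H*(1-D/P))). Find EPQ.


1 - D/P = 1 - 0.5411 = 0.4589
H*(1-D/P) = 1.6106
2DS = 2216478.5257
EPQ = sqrt(1376201.1006) = 1173.1160

1173.1160 units


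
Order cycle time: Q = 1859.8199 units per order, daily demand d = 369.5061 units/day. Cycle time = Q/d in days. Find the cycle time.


Cycle = 1859.8199 / 369.5061 = 5.0333

5.0333 days


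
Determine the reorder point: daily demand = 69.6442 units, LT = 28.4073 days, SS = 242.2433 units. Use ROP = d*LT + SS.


d*LT = 69.6442 * 28.4073 = 1978.4037
ROP = 1978.4037 + 242.2433 = 2220.6470

2220.6470 units


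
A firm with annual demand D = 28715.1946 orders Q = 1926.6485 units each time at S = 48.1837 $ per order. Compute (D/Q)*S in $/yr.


Number of orders = D/Q = 14.9042
Cost = 14.9042 * 48.1837 = 718.1405

718.1405 $/yr


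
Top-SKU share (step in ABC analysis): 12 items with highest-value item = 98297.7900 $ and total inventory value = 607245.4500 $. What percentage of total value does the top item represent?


Top item = 98297.7900
Total = 607245.4500
Percentage = 98297.7900 / 607245.4500 * 100 = 16.1875

16.1875%


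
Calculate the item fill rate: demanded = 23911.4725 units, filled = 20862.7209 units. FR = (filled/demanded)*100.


FR = 20862.7209 / 23911.4725 * 100 = 87.2498

87.2498%


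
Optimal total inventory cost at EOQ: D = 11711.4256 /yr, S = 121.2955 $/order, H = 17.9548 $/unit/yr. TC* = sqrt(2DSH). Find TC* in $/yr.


2*D*S*H = 51011138.9517
TC* = sqrt(51011138.9517) = 7142.2083

7142.2083 $/yr


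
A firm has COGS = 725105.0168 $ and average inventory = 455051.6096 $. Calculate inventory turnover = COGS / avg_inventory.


Turnover = 725105.0168 / 455051.6096 = 1.5935

1.5935


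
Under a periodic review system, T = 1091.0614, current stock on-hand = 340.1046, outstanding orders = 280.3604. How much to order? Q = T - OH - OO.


Inventory position = OH + OO = 340.1046 + 280.3604 = 620.4650
Q = 1091.0614 - 620.4650 = 470.5964

470.5964 units


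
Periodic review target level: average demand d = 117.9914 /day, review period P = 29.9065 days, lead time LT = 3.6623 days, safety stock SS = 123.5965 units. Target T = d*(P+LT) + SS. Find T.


P + LT = 33.5688
d*(P+LT) = 117.9914 * 33.5688 = 3960.8297
T = 3960.8297 + 123.5965 = 4084.4262

4084.4262 units


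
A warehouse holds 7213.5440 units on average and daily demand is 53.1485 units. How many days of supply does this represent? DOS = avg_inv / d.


DOS = 7213.5440 / 53.1485 = 135.7243

135.7243 days


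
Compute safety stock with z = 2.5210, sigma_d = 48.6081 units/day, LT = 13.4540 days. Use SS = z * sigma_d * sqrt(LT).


sqrt(LT) = sqrt(13.4540) = 3.6680
SS = 2.5210 * 48.6081 * 3.6680 = 449.4767

449.4767 units


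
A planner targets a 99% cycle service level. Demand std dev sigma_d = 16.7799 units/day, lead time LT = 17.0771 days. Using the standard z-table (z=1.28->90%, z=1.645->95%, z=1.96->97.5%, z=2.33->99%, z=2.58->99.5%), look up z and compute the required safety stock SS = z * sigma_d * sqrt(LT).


From the table, SL = 99% corresponds to z = 2.33
sqrt(LT) = sqrt(17.0771) = 4.1324
SS = 2.33 * 16.7799 * 4.1324 = 161.5669

161.5669 units


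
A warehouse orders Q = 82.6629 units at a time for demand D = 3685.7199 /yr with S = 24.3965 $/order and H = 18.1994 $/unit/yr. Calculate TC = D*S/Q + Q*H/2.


Ordering cost = D*S/Q = 1087.7754
Holding cost = Q*H/2 = 752.2076
TC = 1087.7754 + 752.2076 = 1839.9829

1839.9829 $/yr


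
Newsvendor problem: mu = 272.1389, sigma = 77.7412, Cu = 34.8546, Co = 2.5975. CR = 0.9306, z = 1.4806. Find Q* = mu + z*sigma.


CR = Cu/(Cu+Co) = 34.8546/(34.8546+2.5975) = 0.9306
z = 1.4806
Q* = 272.1389 + 1.4806 * 77.7412 = 387.2425

387.2425 units


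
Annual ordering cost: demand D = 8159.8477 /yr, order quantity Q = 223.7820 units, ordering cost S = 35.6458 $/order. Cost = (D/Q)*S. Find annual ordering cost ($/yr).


Number of orders = D/Q = 36.4634
Cost = 36.4634 * 35.6458 = 1299.7663

1299.7663 $/yr


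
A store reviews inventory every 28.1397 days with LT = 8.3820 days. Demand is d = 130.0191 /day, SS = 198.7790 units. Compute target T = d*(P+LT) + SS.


P + LT = 36.5217
d*(P+LT) = 130.0191 * 36.5217 = 4748.5186
T = 4748.5186 + 198.7790 = 4947.2976

4947.2976 units


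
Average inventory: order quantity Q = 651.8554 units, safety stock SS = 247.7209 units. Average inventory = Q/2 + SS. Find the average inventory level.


Q/2 = 325.9277
Avg = 325.9277 + 247.7209 = 573.6486

573.6486 units


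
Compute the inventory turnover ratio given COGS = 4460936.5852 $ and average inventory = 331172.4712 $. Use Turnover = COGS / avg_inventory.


Turnover = 4460936.5852 / 331172.4712 = 13.4701

13.4701


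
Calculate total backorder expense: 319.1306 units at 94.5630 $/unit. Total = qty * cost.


Total = 319.1306 * 94.5630 = 30177.9469

30177.9469 $


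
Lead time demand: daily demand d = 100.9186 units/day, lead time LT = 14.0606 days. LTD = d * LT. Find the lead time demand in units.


LTD = 100.9186 * 14.0606 = 1418.9761

1418.9761 units


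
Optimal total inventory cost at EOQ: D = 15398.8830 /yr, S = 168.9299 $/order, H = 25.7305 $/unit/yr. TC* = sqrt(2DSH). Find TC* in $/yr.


2*D*S*H = 133867133.9742
TC* = sqrt(133867133.9742) = 11570.0965

11570.0965 $/yr


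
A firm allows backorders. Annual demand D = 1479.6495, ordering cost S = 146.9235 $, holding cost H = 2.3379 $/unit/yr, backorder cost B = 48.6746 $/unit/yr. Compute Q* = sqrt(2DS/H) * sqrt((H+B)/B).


sqrt(2DS/H) = 431.2480
sqrt((H+B)/B) = 1.0237
Q* = 431.2480 * 1.0237 = 441.4832

441.4832 units


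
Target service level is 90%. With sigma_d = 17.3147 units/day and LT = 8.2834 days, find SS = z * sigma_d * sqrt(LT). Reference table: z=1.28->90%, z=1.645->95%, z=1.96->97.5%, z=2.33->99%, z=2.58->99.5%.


From the table, SL = 90% corresponds to z = 1.28
sqrt(LT) = sqrt(8.2834) = 2.8781
SS = 1.28 * 17.3147 * 2.8781 = 63.7866

63.7866 units


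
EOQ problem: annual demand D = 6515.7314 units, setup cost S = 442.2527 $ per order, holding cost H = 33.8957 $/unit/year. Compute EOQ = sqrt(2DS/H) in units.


2*D*S = 2 * 6515.7314 * 442.2527 = 5763199.6082
2*D*S/H = 170027.4551
EOQ = sqrt(170027.4551) = 412.3439

412.3439 units


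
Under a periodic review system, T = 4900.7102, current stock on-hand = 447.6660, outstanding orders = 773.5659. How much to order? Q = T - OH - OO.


Inventory position = OH + OO = 447.6660 + 773.5659 = 1221.2319
Q = 4900.7102 - 1221.2319 = 3679.4783

3679.4783 units


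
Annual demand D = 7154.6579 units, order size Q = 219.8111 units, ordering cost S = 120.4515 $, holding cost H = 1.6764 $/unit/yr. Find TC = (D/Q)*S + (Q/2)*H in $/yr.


Ordering cost = D*S/Q = 3920.5903
Holding cost = Q*H/2 = 184.2457
TC = 3920.5903 + 184.2457 = 4104.8360

4104.8360 $/yr


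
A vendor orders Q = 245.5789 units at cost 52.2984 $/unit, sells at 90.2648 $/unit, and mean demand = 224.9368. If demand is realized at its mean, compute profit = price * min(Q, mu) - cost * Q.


Sales at mu = min(245.5789, 224.9368) = 224.9368
Revenue = 90.2648 * 224.9368 = 20303.8753
Total cost = 52.2984 * 245.5789 = 12843.3835
Profit = 20303.8753 - 12843.3835 = 7460.4917

7460.4917 $


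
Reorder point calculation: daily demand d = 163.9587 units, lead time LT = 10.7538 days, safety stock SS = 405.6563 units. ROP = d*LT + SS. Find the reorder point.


d*LT = 163.9587 * 10.7538 = 1763.1791
ROP = 1763.1791 + 405.6563 = 2168.8354

2168.8354 units


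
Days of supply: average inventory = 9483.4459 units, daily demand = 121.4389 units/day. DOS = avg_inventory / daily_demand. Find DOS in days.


DOS = 9483.4459 / 121.4389 = 78.0923

78.0923 days


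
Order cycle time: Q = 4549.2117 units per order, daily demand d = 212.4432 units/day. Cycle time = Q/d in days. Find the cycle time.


Cycle = 4549.2117 / 212.4432 = 21.4138

21.4138 days


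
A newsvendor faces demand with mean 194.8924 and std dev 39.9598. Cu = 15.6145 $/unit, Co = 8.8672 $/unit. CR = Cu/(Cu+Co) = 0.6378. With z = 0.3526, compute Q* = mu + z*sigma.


CR = Cu/(Cu+Co) = 15.6145/(15.6145+8.8672) = 0.6378
z = 0.3526
Q* = 194.8924 + 0.3526 * 39.9598 = 208.9822

208.9822 units


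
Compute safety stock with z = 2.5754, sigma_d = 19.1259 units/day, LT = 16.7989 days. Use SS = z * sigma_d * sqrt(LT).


sqrt(LT) = sqrt(16.7989) = 4.0986
SS = 2.5754 * 19.1259 * 4.0986 = 201.8864

201.8864 units


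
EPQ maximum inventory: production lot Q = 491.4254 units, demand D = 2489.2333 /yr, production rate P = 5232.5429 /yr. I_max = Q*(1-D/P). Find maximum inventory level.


D/P = 0.4757
1 - D/P = 0.5243
I_max = 491.4254 * 0.5243 = 257.6438

257.6438 units


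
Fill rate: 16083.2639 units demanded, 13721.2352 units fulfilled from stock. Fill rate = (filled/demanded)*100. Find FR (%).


FR = 13721.2352 / 16083.2639 * 100 = 85.3137

85.3137%


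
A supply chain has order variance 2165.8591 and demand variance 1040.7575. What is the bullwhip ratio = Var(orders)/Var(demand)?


BW = 2165.8591 / 1040.7575 = 2.0810

2.0810


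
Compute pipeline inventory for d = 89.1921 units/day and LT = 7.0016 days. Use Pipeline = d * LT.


Pipeline = 89.1921 * 7.0016 = 624.4874

624.4874 units


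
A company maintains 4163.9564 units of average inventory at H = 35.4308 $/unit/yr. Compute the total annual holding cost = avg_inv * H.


Cost = 4163.9564 * 35.4308 = 147532.3064

147532.3064 $/yr


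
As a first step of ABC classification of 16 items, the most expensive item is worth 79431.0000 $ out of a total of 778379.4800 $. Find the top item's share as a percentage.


Top item = 79431.0000
Total = 778379.4800
Percentage = 79431.0000 / 778379.4800 * 100 = 10.2047

10.2047%


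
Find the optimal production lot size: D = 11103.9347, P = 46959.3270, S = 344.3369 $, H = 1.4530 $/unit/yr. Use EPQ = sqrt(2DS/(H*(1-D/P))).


1 - D/P = 1 - 0.2365 = 0.7635
H*(1-D/P) = 1.1094
2DS = 7646988.9048
EPQ = sqrt(6892745.3094) = 2625.4038

2625.4038 units


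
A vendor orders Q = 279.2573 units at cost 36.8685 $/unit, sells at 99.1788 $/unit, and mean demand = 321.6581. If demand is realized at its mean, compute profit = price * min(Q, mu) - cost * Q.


Sales at mu = min(279.2573, 321.6581) = 279.2573
Revenue = 99.1788 * 279.2573 = 27696.4039
Total cost = 36.8685 * 279.2573 = 10295.7978
Profit = 27696.4039 - 10295.7978 = 17400.6061

17400.6061 $


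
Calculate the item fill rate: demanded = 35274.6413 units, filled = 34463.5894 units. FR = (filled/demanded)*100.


FR = 34463.5894 / 35274.6413 * 100 = 97.7008

97.7008%


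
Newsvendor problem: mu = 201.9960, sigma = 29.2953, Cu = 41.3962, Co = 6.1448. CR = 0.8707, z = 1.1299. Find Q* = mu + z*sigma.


CR = Cu/(Cu+Co) = 41.3962/(41.3962+6.1448) = 0.8707
z = 1.1299
Q* = 201.9960 + 1.1299 * 29.2953 = 235.0968

235.0968 units


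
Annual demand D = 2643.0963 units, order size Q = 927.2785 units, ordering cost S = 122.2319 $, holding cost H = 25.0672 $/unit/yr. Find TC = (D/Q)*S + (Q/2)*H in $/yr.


Ordering cost = D*S/Q = 348.4074
Holding cost = Q*H/2 = 11622.1378
TC = 348.4074 + 11622.1378 = 11970.5452

11970.5452 $/yr


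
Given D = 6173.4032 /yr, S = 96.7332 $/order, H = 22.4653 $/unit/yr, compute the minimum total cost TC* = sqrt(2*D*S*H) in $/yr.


2*D*S*H = 26831343.2798
TC* = sqrt(26831343.2798) = 5179.8980

5179.8980 $/yr


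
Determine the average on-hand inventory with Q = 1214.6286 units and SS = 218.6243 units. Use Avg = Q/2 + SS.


Q/2 = 607.3143
Avg = 607.3143 + 218.6243 = 825.9386

825.9386 units


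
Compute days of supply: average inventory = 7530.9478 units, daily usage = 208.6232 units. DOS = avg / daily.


DOS = 7530.9478 / 208.6232 = 36.0983

36.0983 days


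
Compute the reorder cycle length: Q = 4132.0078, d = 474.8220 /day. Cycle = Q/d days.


Cycle = 4132.0078 / 474.8220 = 8.7022

8.7022 days


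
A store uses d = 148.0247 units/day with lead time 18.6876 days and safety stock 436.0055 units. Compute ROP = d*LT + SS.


d*LT = 148.0247 * 18.6876 = 2766.2264
ROP = 2766.2264 + 436.0055 = 3202.2319

3202.2319 units


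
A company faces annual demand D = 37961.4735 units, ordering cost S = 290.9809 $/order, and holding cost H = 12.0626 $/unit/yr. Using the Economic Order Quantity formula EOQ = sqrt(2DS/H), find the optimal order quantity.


2*D*S = 2 * 37961.4735 * 290.9809 = 22092127.4487
2*D*S/H = 1831456.5225
EOQ = sqrt(1831456.5225) = 1353.3132

1353.3132 units


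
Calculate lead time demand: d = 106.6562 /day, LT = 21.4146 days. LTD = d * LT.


LTD = 106.6562 * 21.4146 = 2283.9999

2283.9999 units


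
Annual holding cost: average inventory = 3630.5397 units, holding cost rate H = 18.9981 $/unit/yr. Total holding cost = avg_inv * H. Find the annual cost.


Cost = 3630.5397 * 18.9981 = 68973.3563

68973.3563 $/yr


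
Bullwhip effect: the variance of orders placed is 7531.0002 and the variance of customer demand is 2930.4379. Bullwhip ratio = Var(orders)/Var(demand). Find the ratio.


BW = 7531.0002 / 2930.4379 = 2.5699

2.5699


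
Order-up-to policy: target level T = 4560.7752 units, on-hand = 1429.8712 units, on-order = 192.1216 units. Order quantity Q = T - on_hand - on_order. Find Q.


Inventory position = OH + OO = 1429.8712 + 192.1216 = 1621.9928
Q = 4560.7752 - 1621.9928 = 2938.7824

2938.7824 units


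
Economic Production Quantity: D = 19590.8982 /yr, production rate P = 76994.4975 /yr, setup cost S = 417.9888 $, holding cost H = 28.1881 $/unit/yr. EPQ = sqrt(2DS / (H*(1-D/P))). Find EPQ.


1 - D/P = 1 - 0.2544 = 0.7456
H*(1-D/P) = 21.0158
2DS = 16377552.0591
EPQ = sqrt(779298.3375) = 882.7788

882.7788 units


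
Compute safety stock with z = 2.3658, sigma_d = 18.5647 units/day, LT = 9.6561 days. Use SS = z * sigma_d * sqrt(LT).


sqrt(LT) = sqrt(9.6561) = 3.1074
SS = 2.3658 * 18.5647 * 3.1074 = 136.4793

136.4793 units


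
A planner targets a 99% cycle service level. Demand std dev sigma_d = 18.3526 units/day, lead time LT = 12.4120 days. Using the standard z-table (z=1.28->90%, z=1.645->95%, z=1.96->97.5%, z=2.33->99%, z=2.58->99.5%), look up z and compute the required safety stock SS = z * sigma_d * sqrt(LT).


From the table, SL = 99% corresponds to z = 2.33
sqrt(LT) = sqrt(12.4120) = 3.5231
SS = 2.33 * 18.3526 * 3.5231 = 150.6518

150.6518 units


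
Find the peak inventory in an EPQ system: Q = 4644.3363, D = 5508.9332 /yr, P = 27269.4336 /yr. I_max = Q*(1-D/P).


D/P = 0.2020
1 - D/P = 0.7980
I_max = 4644.3363 * 0.7980 = 3706.0939

3706.0939 units


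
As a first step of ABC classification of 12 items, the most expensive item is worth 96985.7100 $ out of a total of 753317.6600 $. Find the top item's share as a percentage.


Top item = 96985.7100
Total = 753317.6600
Percentage = 96985.7100 / 753317.6600 * 100 = 12.8745

12.8745%


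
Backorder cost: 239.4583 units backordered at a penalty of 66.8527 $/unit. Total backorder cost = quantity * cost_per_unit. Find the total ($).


Total = 239.4583 * 66.8527 = 16008.4339

16008.4339 $


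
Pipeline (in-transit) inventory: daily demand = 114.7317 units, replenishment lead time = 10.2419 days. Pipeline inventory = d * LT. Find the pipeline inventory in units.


Pipeline = 114.7317 * 10.2419 = 1175.0706

1175.0706 units


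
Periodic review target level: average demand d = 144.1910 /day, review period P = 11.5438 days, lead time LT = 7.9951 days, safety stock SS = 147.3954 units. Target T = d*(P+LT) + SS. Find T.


P + LT = 19.5389
d*(P+LT) = 144.1910 * 19.5389 = 2817.3335
T = 2817.3335 + 147.3954 = 2964.7289

2964.7289 units


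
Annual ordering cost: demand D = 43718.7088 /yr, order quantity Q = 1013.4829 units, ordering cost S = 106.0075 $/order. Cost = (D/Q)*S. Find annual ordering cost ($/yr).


Number of orders = D/Q = 43.1371
Cost = 43.1371 * 106.0075 = 4572.8557

4572.8557 $/yr


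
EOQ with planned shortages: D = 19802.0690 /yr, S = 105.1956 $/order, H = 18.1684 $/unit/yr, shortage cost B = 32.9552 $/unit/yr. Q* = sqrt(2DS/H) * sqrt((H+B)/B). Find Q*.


sqrt(2DS/H) = 478.8624
sqrt((H+B)/B) = 1.2455
Q* = 478.8624 * 1.2455 = 596.4300

596.4300 units


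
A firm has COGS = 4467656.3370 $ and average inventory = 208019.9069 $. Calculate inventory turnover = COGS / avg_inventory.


Turnover = 4467656.3370 / 208019.9069 = 21.4771

21.4771


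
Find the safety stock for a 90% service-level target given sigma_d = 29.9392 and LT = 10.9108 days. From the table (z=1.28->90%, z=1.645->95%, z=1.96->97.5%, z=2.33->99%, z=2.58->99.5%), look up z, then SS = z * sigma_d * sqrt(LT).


From the table, SL = 90% corresponds to z = 1.28
sqrt(LT) = sqrt(10.9108) = 3.3032
SS = 1.28 * 29.9392 * 3.3032 = 126.5839

126.5839 units


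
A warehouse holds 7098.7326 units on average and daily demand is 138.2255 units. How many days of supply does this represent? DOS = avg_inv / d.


DOS = 7098.7326 / 138.2255 = 51.3562

51.3562 days


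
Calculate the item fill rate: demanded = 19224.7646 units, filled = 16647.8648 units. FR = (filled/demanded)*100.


FR = 16647.8648 / 19224.7646 * 100 = 86.5959

86.5959%


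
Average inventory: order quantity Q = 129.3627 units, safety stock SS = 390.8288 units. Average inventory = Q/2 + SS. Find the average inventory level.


Q/2 = 64.6813
Avg = 64.6813 + 390.8288 = 455.5102

455.5102 units


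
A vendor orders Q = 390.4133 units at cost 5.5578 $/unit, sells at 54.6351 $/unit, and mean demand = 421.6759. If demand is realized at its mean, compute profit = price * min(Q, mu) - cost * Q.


Sales at mu = min(390.4133, 421.6759) = 390.4133
Revenue = 54.6351 * 390.4133 = 21330.2697
Total cost = 5.5578 * 390.4133 = 2169.8390
Profit = 21330.2697 - 2169.8390 = 19160.4306

19160.4306 $


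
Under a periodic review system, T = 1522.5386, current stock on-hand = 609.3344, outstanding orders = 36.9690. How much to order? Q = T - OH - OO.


Inventory position = OH + OO = 609.3344 + 36.9690 = 646.3034
Q = 1522.5386 - 646.3034 = 876.2352

876.2352 units


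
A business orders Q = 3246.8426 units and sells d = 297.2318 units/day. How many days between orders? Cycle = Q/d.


Cycle = 3246.8426 / 297.2318 = 10.9236

10.9236 days


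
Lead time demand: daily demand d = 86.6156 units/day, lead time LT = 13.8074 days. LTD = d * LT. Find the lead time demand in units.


LTD = 86.6156 * 13.8074 = 1195.9362

1195.9362 units


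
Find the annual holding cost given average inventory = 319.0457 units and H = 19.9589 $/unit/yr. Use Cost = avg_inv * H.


Cost = 319.0457 * 19.9589 = 6367.8012

6367.8012 $/yr


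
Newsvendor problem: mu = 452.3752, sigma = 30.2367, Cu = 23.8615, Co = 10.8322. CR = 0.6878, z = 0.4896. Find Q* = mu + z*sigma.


CR = Cu/(Cu+Co) = 23.8615/(23.8615+10.8322) = 0.6878
z = 0.4896
Q* = 452.3752 + 0.4896 * 30.2367 = 467.1791

467.1791 units


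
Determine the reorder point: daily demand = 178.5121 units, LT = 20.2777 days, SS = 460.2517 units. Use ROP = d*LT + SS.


d*LT = 178.5121 * 20.2777 = 3619.8148
ROP = 3619.8148 + 460.2517 = 4080.0665

4080.0665 units


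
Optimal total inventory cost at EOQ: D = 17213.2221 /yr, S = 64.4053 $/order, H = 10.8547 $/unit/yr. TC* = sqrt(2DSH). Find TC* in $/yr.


2*D*S*H = 24067534.3667
TC* = sqrt(24067534.3667) = 4905.8673

4905.8673 $/yr


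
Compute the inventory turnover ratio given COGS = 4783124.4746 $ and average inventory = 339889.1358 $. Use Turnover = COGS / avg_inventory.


Turnover = 4783124.4746 / 339889.1358 = 14.0726

14.0726


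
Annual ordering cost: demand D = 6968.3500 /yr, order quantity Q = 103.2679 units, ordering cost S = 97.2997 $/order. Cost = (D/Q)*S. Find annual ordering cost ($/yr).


Number of orders = D/Q = 67.4784
Cost = 67.4784 * 97.2997 = 6565.6256

6565.6256 $/yr


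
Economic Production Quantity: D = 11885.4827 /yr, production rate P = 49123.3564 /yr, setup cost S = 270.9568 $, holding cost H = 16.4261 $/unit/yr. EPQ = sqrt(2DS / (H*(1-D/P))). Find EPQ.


1 - D/P = 1 - 0.2420 = 0.7580
H*(1-D/P) = 12.4518
2DS = 6440904.7177
EPQ = sqrt(517267.9500) = 719.2134

719.2134 units


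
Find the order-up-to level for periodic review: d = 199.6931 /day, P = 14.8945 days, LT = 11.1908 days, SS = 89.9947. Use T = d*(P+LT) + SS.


P + LT = 26.0853
d*(P+LT) = 199.6931 * 26.0853 = 5209.0544
T = 5209.0544 + 89.9947 = 5299.0491

5299.0491 units


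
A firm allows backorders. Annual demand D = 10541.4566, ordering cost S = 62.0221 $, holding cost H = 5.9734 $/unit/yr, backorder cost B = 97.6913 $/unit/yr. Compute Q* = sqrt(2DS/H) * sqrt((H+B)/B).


sqrt(2DS/H) = 467.8727
sqrt((H+B)/B) = 1.0301
Q* = 467.8727 * 1.0301 = 481.9647

481.9647 units


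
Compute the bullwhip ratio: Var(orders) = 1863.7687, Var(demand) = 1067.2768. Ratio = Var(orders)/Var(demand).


BW = 1863.7687 / 1067.2768 = 1.7463

1.7463


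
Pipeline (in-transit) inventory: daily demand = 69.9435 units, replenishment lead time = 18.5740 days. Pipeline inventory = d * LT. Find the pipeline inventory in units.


Pipeline = 69.9435 * 18.5740 = 1299.1306

1299.1306 units


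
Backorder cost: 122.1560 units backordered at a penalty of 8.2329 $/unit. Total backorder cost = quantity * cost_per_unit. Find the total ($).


Total = 122.1560 * 8.2329 = 1005.6981

1005.6981 $


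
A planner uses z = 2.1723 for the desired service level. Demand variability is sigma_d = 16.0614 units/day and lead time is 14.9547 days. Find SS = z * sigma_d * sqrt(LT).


sqrt(LT) = sqrt(14.9547) = 3.8671
SS = 2.1723 * 16.0614 * 3.8671 = 134.9249

134.9249 units


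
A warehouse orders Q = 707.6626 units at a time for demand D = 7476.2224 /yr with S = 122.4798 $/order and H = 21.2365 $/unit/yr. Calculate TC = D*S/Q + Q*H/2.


Ordering cost = D*S/Q = 1293.9588
Holding cost = Q*H/2 = 7514.1384
TC = 1293.9588 + 7514.1384 = 8808.0972

8808.0972 $/yr


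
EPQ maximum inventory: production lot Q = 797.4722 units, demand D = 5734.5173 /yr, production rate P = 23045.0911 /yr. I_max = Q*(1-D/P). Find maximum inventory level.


D/P = 0.2488
1 - D/P = 0.7512
I_max = 797.4722 * 0.7512 = 599.0300

599.0300 units


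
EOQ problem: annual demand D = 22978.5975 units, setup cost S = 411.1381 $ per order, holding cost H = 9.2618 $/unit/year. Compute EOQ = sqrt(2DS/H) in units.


2*D*S = 2 * 22978.5975 * 411.1381 = 18894753.8336
2*D*S/H = 2040073.6178
EOQ = sqrt(2040073.6178) = 1428.3115

1428.3115 units


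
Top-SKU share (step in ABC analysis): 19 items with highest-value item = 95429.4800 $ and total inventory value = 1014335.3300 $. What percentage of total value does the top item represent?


Top item = 95429.4800
Total = 1014335.3300
Percentage = 95429.4800 / 1014335.3300 * 100 = 9.4081

9.4081%


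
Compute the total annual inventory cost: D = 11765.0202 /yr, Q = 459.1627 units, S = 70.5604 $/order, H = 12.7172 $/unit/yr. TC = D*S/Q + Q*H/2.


Ordering cost = D*S/Q = 1807.9529
Holding cost = Q*H/2 = 2919.6319
TC = 1807.9529 + 2919.6319 = 4727.5848

4727.5848 $/yr


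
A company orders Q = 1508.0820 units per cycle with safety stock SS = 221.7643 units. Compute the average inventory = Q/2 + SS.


Q/2 = 754.0410
Avg = 754.0410 + 221.7643 = 975.8053

975.8053 units


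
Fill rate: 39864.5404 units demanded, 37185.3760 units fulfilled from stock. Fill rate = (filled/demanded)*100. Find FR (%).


FR = 37185.3760 / 39864.5404 * 100 = 93.2793

93.2793%


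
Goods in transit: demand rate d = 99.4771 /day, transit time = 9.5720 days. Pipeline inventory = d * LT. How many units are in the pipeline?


Pipeline = 99.4771 * 9.5720 = 952.1948

952.1948 units


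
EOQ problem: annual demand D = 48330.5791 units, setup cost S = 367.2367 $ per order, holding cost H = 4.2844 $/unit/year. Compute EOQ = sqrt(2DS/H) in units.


2*D*S = 2 * 48330.5791 * 367.2367 = 35497524.7555
2*D*S/H = 8285296.6006
EOQ = sqrt(8285296.6006) = 2878.4191

2878.4191 units


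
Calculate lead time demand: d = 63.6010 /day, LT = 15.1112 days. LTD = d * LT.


LTD = 63.6010 * 15.1112 = 961.0874

961.0874 units


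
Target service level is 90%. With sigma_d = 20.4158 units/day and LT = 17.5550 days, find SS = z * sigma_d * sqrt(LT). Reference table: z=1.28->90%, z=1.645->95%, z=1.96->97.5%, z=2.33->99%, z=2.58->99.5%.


From the table, SL = 90% corresponds to z = 1.28
sqrt(LT) = sqrt(17.5550) = 4.1899
SS = 1.28 * 20.4158 * 4.1899 = 109.4906

109.4906 units


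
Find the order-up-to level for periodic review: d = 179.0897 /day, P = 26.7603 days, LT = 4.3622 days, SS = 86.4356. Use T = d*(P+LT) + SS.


P + LT = 31.1225
d*(P+LT) = 179.0897 * 31.1225 = 5573.7192
T = 5573.7192 + 86.4356 = 5660.1548

5660.1548 units


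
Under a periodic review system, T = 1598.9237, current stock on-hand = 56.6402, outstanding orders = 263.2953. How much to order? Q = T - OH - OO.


Inventory position = OH + OO = 56.6402 + 263.2953 = 319.9355
Q = 1598.9237 - 319.9355 = 1278.9882

1278.9882 units


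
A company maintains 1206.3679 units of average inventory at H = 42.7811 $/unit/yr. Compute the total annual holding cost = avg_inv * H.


Cost = 1206.3679 * 42.7811 = 51609.7458

51609.7458 $/yr


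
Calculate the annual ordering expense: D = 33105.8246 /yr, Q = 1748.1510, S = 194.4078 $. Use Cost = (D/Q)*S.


Number of orders = D/Q = 18.9376
Cost = 18.9376 * 194.4078 = 3681.6216

3681.6216 $/yr


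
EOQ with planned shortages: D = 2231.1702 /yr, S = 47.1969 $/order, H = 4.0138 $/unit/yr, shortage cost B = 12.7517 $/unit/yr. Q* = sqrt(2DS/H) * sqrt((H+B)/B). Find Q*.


sqrt(2DS/H) = 229.0658
sqrt((H+B)/B) = 1.1466
Q* = 229.0658 * 1.1466 = 262.6543

262.6543 units


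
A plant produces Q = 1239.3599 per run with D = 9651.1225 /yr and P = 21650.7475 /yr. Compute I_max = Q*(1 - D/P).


D/P = 0.4458
1 - D/P = 0.5542
I_max = 1239.3599 * 0.5542 = 686.8979

686.8979 units


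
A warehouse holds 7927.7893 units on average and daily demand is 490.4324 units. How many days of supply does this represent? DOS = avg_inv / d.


DOS = 7927.7893 / 490.4324 = 16.1649

16.1649 days


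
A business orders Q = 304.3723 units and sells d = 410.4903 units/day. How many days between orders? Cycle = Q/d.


Cycle = 304.3723 / 410.4903 = 0.7415

0.7415 days


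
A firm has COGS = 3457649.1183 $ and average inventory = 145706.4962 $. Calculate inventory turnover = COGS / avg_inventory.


Turnover = 3457649.1183 / 145706.4962 = 23.7302

23.7302


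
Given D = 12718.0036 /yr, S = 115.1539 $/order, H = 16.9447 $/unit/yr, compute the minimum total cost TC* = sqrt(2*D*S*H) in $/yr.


2*D*S*H = 49631965.5364
TC* = sqrt(49631965.5364) = 7044.9958

7044.9958 $/yr


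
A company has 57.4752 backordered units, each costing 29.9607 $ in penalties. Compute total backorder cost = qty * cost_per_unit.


Total = 57.4752 * 29.9607 = 1721.9972

1721.9972 $


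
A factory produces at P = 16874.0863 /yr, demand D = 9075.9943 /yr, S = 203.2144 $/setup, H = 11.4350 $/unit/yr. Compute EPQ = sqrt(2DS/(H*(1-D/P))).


1 - D/P = 1 - 0.5379 = 0.4621
H*(1-D/P) = 5.2845
2DS = 3688745.4722
EPQ = sqrt(698030.5523) = 835.4822

835.4822 units


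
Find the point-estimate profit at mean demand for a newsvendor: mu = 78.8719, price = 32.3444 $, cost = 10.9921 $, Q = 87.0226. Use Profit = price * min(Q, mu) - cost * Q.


Sales at mu = min(87.0226, 78.8719) = 78.8719
Revenue = 32.3444 * 78.8719 = 2551.0643
Total cost = 10.9921 * 87.0226 = 956.5611
Profit = 2551.0643 - 956.5611 = 1594.5032

1594.5032 $


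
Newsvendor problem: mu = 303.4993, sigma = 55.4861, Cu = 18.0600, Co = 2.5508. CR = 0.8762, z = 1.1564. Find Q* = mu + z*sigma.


CR = Cu/(Cu+Co) = 18.0600/(18.0600+2.5508) = 0.8762
z = 1.1564
Q* = 303.4993 + 1.1564 * 55.4861 = 367.6634

367.6634 units


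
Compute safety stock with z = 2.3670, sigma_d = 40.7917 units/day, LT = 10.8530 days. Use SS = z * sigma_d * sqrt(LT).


sqrt(LT) = sqrt(10.8530) = 3.2944
SS = 2.3670 * 40.7917 * 3.2944 = 318.0863

318.0863 units


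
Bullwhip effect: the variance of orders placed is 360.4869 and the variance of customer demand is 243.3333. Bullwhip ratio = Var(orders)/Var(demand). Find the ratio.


BW = 360.4869 / 243.3333 = 1.4815

1.4815


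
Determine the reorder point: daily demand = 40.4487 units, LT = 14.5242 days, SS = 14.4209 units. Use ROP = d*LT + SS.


d*LT = 40.4487 * 14.5242 = 587.4850
ROP = 587.4850 + 14.4209 = 601.9059

601.9059 units


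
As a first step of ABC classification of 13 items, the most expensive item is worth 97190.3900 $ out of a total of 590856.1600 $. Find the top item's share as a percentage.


Top item = 97190.3900
Total = 590856.1600
Percentage = 97190.3900 / 590856.1600 * 100 = 16.4491

16.4491%


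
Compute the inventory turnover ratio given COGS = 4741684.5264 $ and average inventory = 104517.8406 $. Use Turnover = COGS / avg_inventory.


Turnover = 4741684.5264 / 104517.8406 = 45.3672

45.3672


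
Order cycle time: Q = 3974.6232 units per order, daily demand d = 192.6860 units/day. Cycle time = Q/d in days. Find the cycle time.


Cycle = 3974.6232 / 192.6860 = 20.6275

20.6275 days


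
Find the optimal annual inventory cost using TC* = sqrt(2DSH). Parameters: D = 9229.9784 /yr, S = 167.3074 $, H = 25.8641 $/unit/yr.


2*D*S*H = 79880946.3499
TC* = sqrt(79880946.3499) = 8937.6141

8937.6141 $/yr


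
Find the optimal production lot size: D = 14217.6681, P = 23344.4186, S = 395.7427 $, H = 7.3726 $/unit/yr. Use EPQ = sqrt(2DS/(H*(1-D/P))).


1 - D/P = 1 - 0.6090 = 0.3910
H*(1-D/P) = 2.8824
2DS = 11253076.7232
EPQ = sqrt(3904069.0640) = 1975.8717

1975.8717 units


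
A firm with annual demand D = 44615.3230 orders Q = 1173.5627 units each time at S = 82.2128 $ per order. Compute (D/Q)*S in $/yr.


Number of orders = D/Q = 38.0170
Cost = 38.0170 * 82.2128 = 3125.4833

3125.4833 $/yr


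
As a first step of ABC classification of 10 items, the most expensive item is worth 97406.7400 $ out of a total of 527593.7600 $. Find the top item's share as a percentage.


Top item = 97406.7400
Total = 527593.7600
Percentage = 97406.7400 / 527593.7600 * 100 = 18.4625

18.4625%


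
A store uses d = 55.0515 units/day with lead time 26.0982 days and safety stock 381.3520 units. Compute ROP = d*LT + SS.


d*LT = 55.0515 * 26.0982 = 1436.7451
ROP = 1436.7451 + 381.3520 = 1818.0971

1818.0971 units


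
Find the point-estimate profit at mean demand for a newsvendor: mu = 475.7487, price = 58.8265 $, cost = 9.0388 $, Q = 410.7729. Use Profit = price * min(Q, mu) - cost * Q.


Sales at mu = min(410.7729, 475.7487) = 410.7729
Revenue = 58.8265 * 410.7729 = 24164.3320
Total cost = 9.0388 * 410.7729 = 3712.8941
Profit = 24164.3320 - 3712.8941 = 20451.4379

20451.4379 $


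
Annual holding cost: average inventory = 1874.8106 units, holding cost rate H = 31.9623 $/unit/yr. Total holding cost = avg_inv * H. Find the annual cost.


Cost = 1874.8106 * 31.9623 = 59923.2588

59923.2588 $/yr


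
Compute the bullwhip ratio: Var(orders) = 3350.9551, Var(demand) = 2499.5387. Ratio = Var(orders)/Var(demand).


BW = 3350.9551 / 2499.5387 = 1.3406

1.3406


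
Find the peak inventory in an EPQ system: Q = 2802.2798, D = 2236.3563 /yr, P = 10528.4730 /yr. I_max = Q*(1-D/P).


D/P = 0.2124
1 - D/P = 0.7876
I_max = 2802.2798 * 0.7876 = 2207.0467

2207.0467 units


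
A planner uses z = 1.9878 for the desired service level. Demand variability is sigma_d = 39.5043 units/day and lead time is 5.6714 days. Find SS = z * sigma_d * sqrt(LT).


sqrt(LT) = sqrt(5.6714) = 2.3815
SS = 1.9878 * 39.5043 * 2.3815 = 187.0089

187.0089 units


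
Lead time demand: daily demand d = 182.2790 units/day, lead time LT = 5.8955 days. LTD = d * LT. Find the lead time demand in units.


LTD = 182.2790 * 5.8955 = 1074.6258

1074.6258 units


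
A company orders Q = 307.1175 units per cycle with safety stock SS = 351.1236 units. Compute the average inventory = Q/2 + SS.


Q/2 = 153.5588
Avg = 153.5588 + 351.1236 = 504.6824

504.6824 units


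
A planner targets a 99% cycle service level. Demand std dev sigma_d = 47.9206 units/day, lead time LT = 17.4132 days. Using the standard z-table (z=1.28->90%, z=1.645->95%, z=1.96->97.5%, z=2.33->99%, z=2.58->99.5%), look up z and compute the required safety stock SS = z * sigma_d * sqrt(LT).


From the table, SL = 99% corresponds to z = 2.33
sqrt(LT) = sqrt(17.4132) = 4.1729
SS = 2.33 * 47.9206 * 4.1729 = 465.9266

465.9266 units


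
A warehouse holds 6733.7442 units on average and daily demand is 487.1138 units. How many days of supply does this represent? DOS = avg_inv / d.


DOS = 6733.7442 / 487.1138 = 13.8238

13.8238 days


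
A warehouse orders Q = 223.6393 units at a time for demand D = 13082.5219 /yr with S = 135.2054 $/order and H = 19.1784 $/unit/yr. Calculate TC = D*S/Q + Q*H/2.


Ordering cost = D*S/Q = 7909.2879
Holding cost = Q*H/2 = 2144.5220
TC = 7909.2879 + 2144.5220 = 10053.8099

10053.8099 $/yr


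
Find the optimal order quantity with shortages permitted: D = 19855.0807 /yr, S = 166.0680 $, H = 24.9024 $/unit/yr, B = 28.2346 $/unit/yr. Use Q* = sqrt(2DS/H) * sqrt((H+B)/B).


sqrt(2DS/H) = 514.6041
sqrt((H+B)/B) = 1.3719
Q* = 514.6041 * 1.3719 = 705.9613

705.9613 units


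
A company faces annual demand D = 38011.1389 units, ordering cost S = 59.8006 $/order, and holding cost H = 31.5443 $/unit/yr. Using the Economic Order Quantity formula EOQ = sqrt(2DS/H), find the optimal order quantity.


2*D*S = 2 * 38011.1389 * 59.8006 = 4546177.8258
2*D*S/H = 144120.4219
EOQ = sqrt(144120.4219) = 379.6320

379.6320 units


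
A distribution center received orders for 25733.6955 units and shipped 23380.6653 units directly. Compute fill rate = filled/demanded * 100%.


FR = 23380.6653 / 25733.6955 * 100 = 90.8562

90.8562%


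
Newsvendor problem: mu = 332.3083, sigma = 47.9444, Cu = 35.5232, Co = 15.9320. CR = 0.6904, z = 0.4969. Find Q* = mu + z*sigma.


CR = Cu/(Cu+Co) = 35.5232/(35.5232+15.9320) = 0.6904
z = 0.4969
Q* = 332.3083 + 0.4969 * 47.9444 = 356.1319

356.1319 units


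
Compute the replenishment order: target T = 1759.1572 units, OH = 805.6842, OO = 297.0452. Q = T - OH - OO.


Inventory position = OH + OO = 805.6842 + 297.0452 = 1102.7294
Q = 1759.1572 - 1102.7294 = 656.4278

656.4278 units


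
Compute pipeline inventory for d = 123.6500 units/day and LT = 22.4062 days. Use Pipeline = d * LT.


Pipeline = 123.6500 * 22.4062 = 2770.5266

2770.5266 units


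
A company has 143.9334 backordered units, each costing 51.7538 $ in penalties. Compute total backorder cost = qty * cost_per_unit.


Total = 143.9334 * 51.7538 = 7449.1004

7449.1004 $


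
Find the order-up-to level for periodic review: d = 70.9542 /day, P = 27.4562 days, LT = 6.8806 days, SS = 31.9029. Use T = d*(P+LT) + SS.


P + LT = 34.3368
d*(P+LT) = 70.9542 * 34.3368 = 2436.3402
T = 2436.3402 + 31.9029 = 2468.2431

2468.2431 units


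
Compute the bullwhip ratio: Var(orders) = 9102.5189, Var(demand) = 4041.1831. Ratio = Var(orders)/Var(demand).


BW = 9102.5189 / 4041.1831 = 2.2524

2.2524


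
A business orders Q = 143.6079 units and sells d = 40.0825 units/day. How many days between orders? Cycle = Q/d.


Cycle = 143.6079 / 40.0825 = 3.5828

3.5828 days


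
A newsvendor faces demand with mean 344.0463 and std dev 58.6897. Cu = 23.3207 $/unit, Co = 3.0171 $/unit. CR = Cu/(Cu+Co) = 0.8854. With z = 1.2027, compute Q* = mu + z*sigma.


CR = Cu/(Cu+Co) = 23.3207/(23.3207+3.0171) = 0.8854
z = 1.2027
Q* = 344.0463 + 1.2027 * 58.6897 = 414.6324

414.6324 units


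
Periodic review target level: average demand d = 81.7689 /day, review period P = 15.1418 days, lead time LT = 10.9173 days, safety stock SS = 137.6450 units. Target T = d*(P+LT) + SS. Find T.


P + LT = 26.0591
d*(P+LT) = 81.7689 * 26.0591 = 2130.8239
T = 2130.8239 + 137.6450 = 2268.4689

2268.4689 units


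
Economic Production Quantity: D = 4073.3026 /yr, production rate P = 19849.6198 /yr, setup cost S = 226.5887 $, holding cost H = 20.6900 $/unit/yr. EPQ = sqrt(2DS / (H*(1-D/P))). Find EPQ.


1 - D/P = 1 - 0.2052 = 0.7948
H*(1-D/P) = 16.4442
2DS = 1845928.6817
EPQ = sqrt(112253.7841) = 335.0430

335.0430 units


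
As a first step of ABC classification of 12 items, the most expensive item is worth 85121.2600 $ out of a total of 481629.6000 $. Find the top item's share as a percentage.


Top item = 85121.2600
Total = 481629.6000
Percentage = 85121.2600 / 481629.6000 * 100 = 17.6736

17.6736%


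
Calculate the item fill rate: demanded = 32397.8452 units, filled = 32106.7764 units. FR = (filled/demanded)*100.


FR = 32106.7764 / 32397.8452 * 100 = 99.1016

99.1016%


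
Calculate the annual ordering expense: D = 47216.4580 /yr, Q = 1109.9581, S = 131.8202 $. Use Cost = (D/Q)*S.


Number of orders = D/Q = 42.5390
Cost = 42.5390 * 131.8202 = 5607.4936

5607.4936 $/yr


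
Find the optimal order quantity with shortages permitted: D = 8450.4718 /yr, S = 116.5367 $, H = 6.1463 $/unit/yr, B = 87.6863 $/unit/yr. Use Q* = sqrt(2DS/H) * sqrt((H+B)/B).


sqrt(2DS/H) = 566.0828
sqrt((H+B)/B) = 1.0345
Q* = 566.0828 * 1.0345 = 585.5864

585.5864 units


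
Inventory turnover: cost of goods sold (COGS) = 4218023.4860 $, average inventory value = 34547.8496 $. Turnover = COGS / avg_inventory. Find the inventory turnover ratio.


Turnover = 4218023.4860 / 34547.8496 = 122.0922

122.0922


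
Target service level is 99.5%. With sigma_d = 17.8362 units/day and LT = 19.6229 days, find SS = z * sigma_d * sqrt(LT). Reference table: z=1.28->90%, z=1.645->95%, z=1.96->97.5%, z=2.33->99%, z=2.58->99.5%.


From the table, SL = 99.5% corresponds to z = 2.58
sqrt(LT) = sqrt(19.6229) = 4.4298
SS = 2.58 * 17.8362 * 4.4298 = 203.8467

203.8467 units


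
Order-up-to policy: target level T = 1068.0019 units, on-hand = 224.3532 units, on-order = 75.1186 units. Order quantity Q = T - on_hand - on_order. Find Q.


Inventory position = OH + OO = 224.3532 + 75.1186 = 299.4718
Q = 1068.0019 - 299.4718 = 768.5301

768.5301 units


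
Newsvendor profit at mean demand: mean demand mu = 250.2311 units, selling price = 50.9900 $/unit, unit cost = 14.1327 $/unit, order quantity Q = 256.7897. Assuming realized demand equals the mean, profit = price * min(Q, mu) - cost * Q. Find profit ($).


Sales at mu = min(256.7897, 250.2311) = 250.2311
Revenue = 50.9900 * 250.2311 = 12759.2838
Total cost = 14.1327 * 256.7897 = 3629.1318
Profit = 12759.2838 - 3629.1318 = 9130.1520

9130.1520 $


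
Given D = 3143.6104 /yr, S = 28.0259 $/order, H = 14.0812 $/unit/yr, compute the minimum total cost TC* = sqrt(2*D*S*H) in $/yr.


2*D*S*H = 2481178.1476
TC* = sqrt(2481178.1476) = 1575.1756

1575.1756 $/yr


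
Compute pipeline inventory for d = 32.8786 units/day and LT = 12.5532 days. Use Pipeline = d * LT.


Pipeline = 32.8786 * 12.5532 = 412.7316

412.7316 units


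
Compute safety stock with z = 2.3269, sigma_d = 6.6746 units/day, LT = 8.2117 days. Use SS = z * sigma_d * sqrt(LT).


sqrt(LT) = sqrt(8.2117) = 2.8656
SS = 2.3269 * 6.6746 * 2.8656 = 44.5061

44.5061 units
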